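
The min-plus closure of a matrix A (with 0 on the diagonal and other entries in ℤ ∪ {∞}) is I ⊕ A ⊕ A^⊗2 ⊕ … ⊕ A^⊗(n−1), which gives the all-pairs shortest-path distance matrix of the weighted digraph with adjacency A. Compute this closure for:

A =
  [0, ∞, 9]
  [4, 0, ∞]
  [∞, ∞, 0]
Closure =
  [0, ∞, 9]
  [4, 0, 13]
  [∞, ∞, 0]

This is the Floyd-Warshall all-pairs shortest-path computation. For each intermediate vertex k = 0, 1, …, 2, update dist[i][j] ← min(dist[i][j], dist[i][k] + dist[k][j]). The final matrix gives, for each (i, j), the minimum total weight of any directed path from i to j (possibly empty when i = j).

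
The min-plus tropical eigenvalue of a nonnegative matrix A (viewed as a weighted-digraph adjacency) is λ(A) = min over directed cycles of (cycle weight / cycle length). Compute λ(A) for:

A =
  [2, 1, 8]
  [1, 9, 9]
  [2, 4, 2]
λ(A) = 1

Enumerate directed cycles and compute their means (weight / length). Sample:
  cycle 0 → 0: weight = 2, length = 1, mean = 2/1 ≈ 2.000
  cycle 1 → 1: weight = 9, length = 1, mean = 9/1 ≈ 9.000
  cycle 2 → 2: weight = 2, length = 1, mean = 2/1 ≈ 2.000
  cycle 0 → 1 → 0: weight = 2, length = 2, mean = 2/2 ≈ 1.000
  cycle 0 → 2 → 0: weight = 10, length = 2, mean = 10/2 ≈ 5.000
  cycle 1 → 0 → 1: weight = 2, length = 2, mean = 2/2 ≈ 1.000
Minimum mean = 1.000, attained e.g. along the cycle 0 → 1 → 0 with weight 2 and length 2. So λ(A) = 2/2 = 1.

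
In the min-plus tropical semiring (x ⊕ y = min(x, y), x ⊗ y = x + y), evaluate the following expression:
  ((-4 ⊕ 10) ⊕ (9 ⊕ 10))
((-4 ⊕ 10) ⊕ (9 ⊕ 10)) = -4

Expand innermost to outermost. Recall ⊕ takes the minimum of its arguments and ⊗ takes their sum. Working out the expression ((-4 ⊕ 10) ⊕ (9 ⊕ 10)) gives -4.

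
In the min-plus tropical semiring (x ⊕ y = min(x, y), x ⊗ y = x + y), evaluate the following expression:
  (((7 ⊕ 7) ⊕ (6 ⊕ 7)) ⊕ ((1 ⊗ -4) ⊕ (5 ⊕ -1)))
(((7 ⊕ 7) ⊕ (6 ⊕ 7)) ⊕ ((1 ⊗ -4) ⊕ (5 ⊕ -1))) = -3

Expand innermost to outermost. Recall ⊕ takes the minimum of its arguments and ⊗ takes their sum. Working out the expression (((7 ⊕ 7) ⊕ (6 ⊕ 7)) ⊕ ((1 ⊗ -4) ⊕ (5 ⊕ -1))) gives -3.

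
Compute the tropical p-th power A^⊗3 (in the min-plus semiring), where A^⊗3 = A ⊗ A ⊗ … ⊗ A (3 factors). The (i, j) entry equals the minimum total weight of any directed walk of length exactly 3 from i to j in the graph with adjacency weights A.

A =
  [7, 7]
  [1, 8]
A^⊗3 =
  [15, 15]
  [9, 15]

Each entry (A^⊗3)_ij equals the minimum over all length-3 walks i = v_0 → v_1 → … → v_3 = j of Σ_t A[v_t][v_{t+1}]. For example, for (i, j) = (0, 1) we minimise over 4 possible intermediate vertex sequences; the minimum is 15, attained along the walk 0 → 1 → 0 → 1.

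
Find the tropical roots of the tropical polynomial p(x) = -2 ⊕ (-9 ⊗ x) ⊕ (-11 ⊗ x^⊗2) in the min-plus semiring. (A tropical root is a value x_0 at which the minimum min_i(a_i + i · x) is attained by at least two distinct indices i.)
Roots: {2, 7}

Each tropical root is a break point of the lower envelope of the lines y = a_i + i · x (there are 3 lines, with slopes 0, 1, ..., 2). Only the lines that attain the minimum somewhere contribute to roots; other lines are dominated. Here the surviving (envelope) indices are i = 2, i = 1, i = 0.
Intersections between consecutive envelope lines give the roots: for adjacent envelope indices i < j the intersection is x = (a_i − a_j) / (j − i). Reading off the sorted break points: {2, 7}.
Verification: at each break x_0, at least two indices attain the minimum of min_i(a_i + i · x_0).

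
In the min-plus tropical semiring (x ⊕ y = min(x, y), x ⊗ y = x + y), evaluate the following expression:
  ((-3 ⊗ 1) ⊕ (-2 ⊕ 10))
((-3 ⊗ 1) ⊕ (-2 ⊕ 10)) = -2

Expand innermost to outermost. Recall ⊕ takes the minimum of its arguments and ⊗ takes their sum. Working out the expression ((-3 ⊗ 1) ⊕ (-2 ⊕ 10)) gives -2.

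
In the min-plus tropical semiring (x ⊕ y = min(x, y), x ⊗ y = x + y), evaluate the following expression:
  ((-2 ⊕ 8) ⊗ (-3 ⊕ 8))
((-2 ⊕ 8) ⊗ (-3 ⊕ 8)) = -5

Expand innermost to outermost. Recall ⊕ takes the minimum of its arguments and ⊗ takes their sum. Working out the expression ((-2 ⊕ 8) ⊗ (-3 ⊕ 8)) gives -5.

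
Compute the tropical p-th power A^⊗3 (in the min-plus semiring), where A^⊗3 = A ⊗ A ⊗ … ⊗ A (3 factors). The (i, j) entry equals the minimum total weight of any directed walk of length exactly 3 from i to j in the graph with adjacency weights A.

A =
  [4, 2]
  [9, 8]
A^⊗3 =
  [12, 10]
  [17, 15]

Each entry (A^⊗3)_ij equals the minimum over all length-3 walks i = v_0 → v_1 → … → v_3 = j of Σ_t A[v_t][v_{t+1}]. For example, for (i, j) = (0, 1) we minimise over 4 possible intermediate vertex sequences; the minimum is 10, attained along the walk 0 → 0 → 0 → 1.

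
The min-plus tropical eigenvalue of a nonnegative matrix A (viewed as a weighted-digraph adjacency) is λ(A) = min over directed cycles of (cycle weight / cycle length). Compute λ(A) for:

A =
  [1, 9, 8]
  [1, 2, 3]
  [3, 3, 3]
λ(A) = 1

Enumerate directed cycles and compute their means (weight / length). Sample:
  cycle 0 → 0: weight = 1, length = 1, mean = 1/1 ≈ 1.000
  cycle 1 → 1: weight = 2, length = 1, mean = 2/1 ≈ 2.000
  cycle 2 → 2: weight = 3, length = 1, mean = 3/1 ≈ 3.000
  cycle 0 → 1 → 0: weight = 10, length = 2, mean = 10/2 ≈ 5.000
  cycle 0 → 2 → 0: weight = 11, length = 2, mean = 11/2 ≈ 5.500
  cycle 1 → 0 → 1: weight = 10, length = 2, mean = 10/2 ≈ 5.000
Minimum mean = 1.000, attained e.g. along the cycle 0 → 0 with weight 1 and length 1. So λ(A) = 1/1 = 1.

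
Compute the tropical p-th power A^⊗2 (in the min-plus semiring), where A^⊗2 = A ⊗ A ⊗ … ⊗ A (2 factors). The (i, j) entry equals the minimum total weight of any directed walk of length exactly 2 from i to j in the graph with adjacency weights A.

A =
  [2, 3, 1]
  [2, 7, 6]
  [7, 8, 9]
A^⊗2 =
  [4, 5, 3]
  [4, 5, 3]
  [9, 10, 8]

Each entry (A^⊗2)_ij equals the minimum over all length-2 walks i = v_0 → v_1 → … → v_2 = j of Σ_t A[v_t][v_{t+1}]. For example, for (i, j) = (0, 2) we minimise over 3 possible intermediate vertex sequences; the minimum is 3, attained along the walk 0 → 0 → 2.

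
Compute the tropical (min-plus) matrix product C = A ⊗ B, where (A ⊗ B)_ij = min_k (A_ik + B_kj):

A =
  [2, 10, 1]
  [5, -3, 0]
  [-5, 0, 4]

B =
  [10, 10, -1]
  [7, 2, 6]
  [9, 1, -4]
A ⊗ B =
  [10, 2, -3]
  [4, -1, -4]
  [5, 2, -6]

Apply the min-plus product entry-by-entry:
  C[0][0] = min over k of (A[0][0] + B[0][0] = 2 + 10 = 12, A[0][1] + B[1][0] = 10 + 7 = 17, A[0][2] + B[2][0] = 1 + 9 = 10) = 10 (attained at k = 2)
  C[0][1] = min over k of (A[0][0] + B[0][1] = 2 + 10 = 12, A[0][1] + B[1][1] = 10 + 2 = 12, A[0][2] + B[2][1] = 1 + 1 = 2) = 2 (attained at k = 2)
  C[0][2] = min over k of (A[0][0] + B[0][2] = 2 + -1 = 1, A[0][1] + B[1][2] = 10 + 6 = 16, A[0][2] + B[2][2] = 1 + -4 = -3) = -3 (attained at k = 2)
  C[1][0] = min over k of (A[1][0] + B[0][0] = 5 + 10 = 15, A[1][1] + B[1][0] = -3 + 7 = 4, A[1][2] + B[2][0] = 0 + 9 = 9) = 4 (attained at k = 1)
  C[1][1] = min over k of (A[1][0] + B[0][1] = 5 + 10 = 15, A[1][1] + B[1][1] = -3 + 2 = -1, A[1][2] + B[2][1] = 0 + 1 = 1) = -1 (attained at k = 1)
  C[1][2] = min over k of (A[1][0] + B[0][2] = 5 + -1 = 4, A[1][1] + B[1][2] = -3 + 6 = 3, A[1][2] + B[2][2] = 0 + -4 = -4) = -4 (attained at k = 2)
  C[2][0] = min over k of (A[2][0] + B[0][0] = -5 + 10 = 5, A[2][1] + B[1][0] = 0 + 7 = 7, A[2][2] + B[2][0] = 4 + 9 = 13) = 5 (attained at k = 0)
  C[2][1] = min over k of (A[2][0] + B[0][1] = -5 + 10 = 5, A[2][1] + B[1][1] = 0 + 2 = 2, A[2][2] + B[2][1] = 4 + 1 = 5) = 2 (attained at k = 1)
  C[2][2] = min over k of (A[2][0] + B[0][2] = -5 + -1 = -6, A[2][1] + B[1][2] = 0 + 6 = 6, A[2][2] + B[2][2] = 4 + -4 = 0) = -6 (attained at k = 0)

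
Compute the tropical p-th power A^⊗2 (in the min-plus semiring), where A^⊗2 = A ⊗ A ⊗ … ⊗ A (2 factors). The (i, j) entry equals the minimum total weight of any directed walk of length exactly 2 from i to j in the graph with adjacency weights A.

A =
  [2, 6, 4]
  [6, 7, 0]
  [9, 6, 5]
A^⊗2 =
  [4, 8, 6]
  [8, 6, 5]
  [11, 11, 6]

Each entry (A^⊗2)_ij equals the minimum over all length-2 walks i = v_0 → v_1 → … → v_2 = j of Σ_t A[v_t][v_{t+1}]. For example, for (i, j) = (0, 2) we minimise over 3 possible intermediate vertex sequences; the minimum is 6, attained along the walk 0 → 0 → 2.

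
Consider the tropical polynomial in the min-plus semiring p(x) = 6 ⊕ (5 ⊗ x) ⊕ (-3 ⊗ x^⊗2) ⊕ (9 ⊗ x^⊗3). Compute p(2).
p(2) = 1

A tropical monomial a ⊗ x^⊗i evaluates to a + i · x. Evaluating each term at x = 2:
  Term 0 contributes 6 + 0 · 2 = 6
  Term 1 contributes 5 + 1 · 2 = 7
  Term 2 contributes -3 + 2 · 2 = 1
  Term 3 contributes 9 + 3 · 2 = 15
p(2) = ⊕ of these = min[6, 7, 1, 15] = 1.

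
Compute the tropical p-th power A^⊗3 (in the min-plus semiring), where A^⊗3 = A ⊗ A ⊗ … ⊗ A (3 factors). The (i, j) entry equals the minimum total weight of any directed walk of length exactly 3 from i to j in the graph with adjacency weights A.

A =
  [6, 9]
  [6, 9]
A^⊗3 =
  [18, 21]
  [18, 21]

Each entry (A^⊗3)_ij equals the minimum over all length-3 walks i = v_0 → v_1 → … → v_3 = j of Σ_t A[v_t][v_{t+1}]. For example, for (i, j) = (0, 1) we minimise over 4 possible intermediate vertex sequences; the minimum is 21, attained along the walk 0 → 0 → 0 → 1.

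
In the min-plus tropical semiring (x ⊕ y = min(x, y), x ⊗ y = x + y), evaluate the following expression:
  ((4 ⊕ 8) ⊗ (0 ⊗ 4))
((4 ⊕ 8) ⊗ (0 ⊗ 4)) = 8

Expand innermost to outermost. Recall ⊕ takes the minimum of its arguments and ⊗ takes their sum. Working out the expression ((4 ⊕ 8) ⊗ (0 ⊗ 4)) gives 8.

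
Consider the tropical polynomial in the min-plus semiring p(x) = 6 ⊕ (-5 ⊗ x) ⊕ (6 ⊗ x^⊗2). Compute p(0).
p(0) = -5

A tropical monomial a ⊗ x^⊗i evaluates to a + i · x. Evaluating each term at x = 0:
  Term 0 contributes 6 + 0 · 0 = 6
  Term 1 contributes -5 + 1 · 0 = -5
  Term 2 contributes 6 + 2 · 0 = 6
p(0) = ⊕ of these = min[6, -5, 6] = -5.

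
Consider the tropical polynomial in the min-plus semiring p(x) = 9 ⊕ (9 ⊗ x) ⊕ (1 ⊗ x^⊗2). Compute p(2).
p(2) = 5

A tropical monomial a ⊗ x^⊗i evaluates to a + i · x. Evaluating each term at x = 2:
  Term 0 contributes 9 + 0 · 2 = 9
  Term 1 contributes 9 + 1 · 2 = 11
  Term 2 contributes 1 + 2 · 2 = 5
p(2) = ⊕ of these = min[9, 11, 5] = 5.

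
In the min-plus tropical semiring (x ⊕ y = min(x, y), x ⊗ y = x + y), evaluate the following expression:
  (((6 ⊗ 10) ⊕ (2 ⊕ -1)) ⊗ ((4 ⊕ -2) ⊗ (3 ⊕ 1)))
(((6 ⊗ 10) ⊕ (2 ⊕ -1)) ⊗ ((4 ⊕ -2) ⊗ (3 ⊕ 1))) = -2

Expand innermost to outermost. Recall ⊕ takes the minimum of its arguments and ⊗ takes their sum. Working out the expression (((6 ⊗ 10) ⊕ (2 ⊕ -1)) ⊗ ((4 ⊕ -2) ⊗ (3 ⊕ 1))) gives -2.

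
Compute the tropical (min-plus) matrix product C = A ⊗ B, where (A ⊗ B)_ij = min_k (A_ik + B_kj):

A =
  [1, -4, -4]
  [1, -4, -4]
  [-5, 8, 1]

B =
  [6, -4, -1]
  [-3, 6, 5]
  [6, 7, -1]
A ⊗ B =
  [-7, -3, -5]
  [-7, -3, -5]
  [1, -9, -6]

Apply the min-plus product entry-by-entry:
  C[0][0] = min over k of (A[0][0] + B[0][0] = 1 + 6 = 7, A[0][1] + B[1][0] = -4 + -3 = -7, A[0][2] + B[2][0] = -4 + 6 = 2) = -7 (attained at k = 1)
  C[0][1] = min over k of (A[0][0] + B[0][1] = 1 + -4 = -3, A[0][1] + B[1][1] = -4 + 6 = 2, A[0][2] + B[2][1] = -4 + 7 = 3) = -3 (attained at k = 0)
  C[0][2] = min over k of (A[0][0] + B[0][2] = 1 + -1 = 0, A[0][1] + B[1][2] = -4 + 5 = 1, A[0][2] + B[2][2] = -4 + -1 = -5) = -5 (attained at k = 2)
  C[1][0] = min over k of (A[1][0] + B[0][0] = 1 + 6 = 7, A[1][1] + B[1][0] = -4 + -3 = -7, A[1][2] + B[2][0] = -4 + 6 = 2) = -7 (attained at k = 1)
  C[1][1] = min over k of (A[1][0] + B[0][1] = 1 + -4 = -3, A[1][1] + B[1][1] = -4 + 6 = 2, A[1][2] + B[2][1] = -4 + 7 = 3) = -3 (attained at k = 0)
  C[1][2] = min over k of (A[1][0] + B[0][2] = 1 + -1 = 0, A[1][1] + B[1][2] = -4 + 5 = 1, A[1][2] + B[2][2] = -4 + -1 = -5) = -5 (attained at k = 2)
  C[2][0] = min over k of (A[2][0] + B[0][0] = -5 + 6 = 1, A[2][1] + B[1][0] = 8 + -3 = 5, A[2][2] + B[2][0] = 1 + 6 = 7) = 1 (attained at k = 0)
  C[2][1] = min over k of (A[2][0] + B[0][1] = -5 + -4 = -9, A[2][1] + B[1][1] = 8 + 6 = 14, A[2][2] + B[2][1] = 1 + 7 = 8) = -9 (attained at k = 0)
  C[2][2] = min over k of (A[2][0] + B[0][2] = -5 + -1 = -6, A[2][1] + B[1][2] = 8 + 5 = 13, A[2][2] + B[2][2] = 1 + -1 = 0) = -6 (attained at k = 0)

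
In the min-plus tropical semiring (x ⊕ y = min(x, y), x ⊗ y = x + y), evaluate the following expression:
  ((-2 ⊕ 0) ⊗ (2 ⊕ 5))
((-2 ⊕ 0) ⊗ (2 ⊕ 5)) = 0

Expand innermost to outermost. Recall ⊕ takes the minimum of its arguments and ⊗ takes their sum. Working out the expression ((-2 ⊕ 0) ⊗ (2 ⊕ 5)) gives 0.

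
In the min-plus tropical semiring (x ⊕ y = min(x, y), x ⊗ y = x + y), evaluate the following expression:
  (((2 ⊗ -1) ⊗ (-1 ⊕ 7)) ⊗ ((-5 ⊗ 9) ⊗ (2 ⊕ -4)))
(((2 ⊗ -1) ⊗ (-1 ⊕ 7)) ⊗ ((-5 ⊗ 9) ⊗ (2 ⊕ -4))) = 0

Expand innermost to outermost. Recall ⊕ takes the minimum of its arguments and ⊗ takes their sum. Working out the expression (((2 ⊗ -1) ⊗ (-1 ⊕ 7)) ⊗ ((-5 ⊗ 9) ⊗ (2 ⊕ -4))) gives 0.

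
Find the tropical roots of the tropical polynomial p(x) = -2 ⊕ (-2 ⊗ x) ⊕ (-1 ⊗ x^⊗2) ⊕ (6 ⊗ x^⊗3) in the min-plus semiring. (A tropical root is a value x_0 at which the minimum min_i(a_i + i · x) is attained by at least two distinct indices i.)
Roots: {-7, -1, 0}

Each tropical root is a break point of the lower envelope of the lines y = a_i + i · x (there are 4 lines, with slopes 0, 1, ..., 3). Only the lines that attain the minimum somewhere contribute to roots; other lines are dominated. Here the surviving (envelope) indices are i = 3, i = 2, i = 1, i = 0.
Intersections between consecutive envelope lines give the roots: for adjacent envelope indices i < j the intersection is x = (a_i − a_j) / (j − i). Reading off the sorted break points: {-7, -1, 0}.
Verification: at each break x_0, at least two indices attain the minimum of min_i(a_i + i · x_0).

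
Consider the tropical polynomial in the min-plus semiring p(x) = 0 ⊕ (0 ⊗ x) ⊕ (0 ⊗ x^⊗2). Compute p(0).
p(0) = 0

A tropical monomial a ⊗ x^⊗i evaluates to a + i · x. Evaluating each term at x = 0:
  Term 0 contributes 0 + 0 · 0 = 0
  Term 1 contributes 0 + 1 · 0 = 0
  Term 2 contributes 0 + 2 · 0 = 0
p(0) = ⊕ of these = min[0, 0, 0] = 0.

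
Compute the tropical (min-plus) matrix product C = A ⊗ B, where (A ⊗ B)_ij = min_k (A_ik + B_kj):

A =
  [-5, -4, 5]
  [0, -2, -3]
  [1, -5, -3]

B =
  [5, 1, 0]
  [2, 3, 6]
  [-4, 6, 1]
A ⊗ B =
  [-2, -4, -5]
  [-7, 1, -2]
  [-7, -2, -2]

Apply the min-plus product entry-by-entry:
  C[0][0] = min over k of (A[0][0] + B[0][0] = -5 + 5 = 0, A[0][1] + B[1][0] = -4 + 2 = -2, A[0][2] + B[2][0] = 5 + -4 = 1) = -2 (attained at k = 1)
  C[0][1] = min over k of (A[0][0] + B[0][1] = -5 + 1 = -4, A[0][1] + B[1][1] = -4 + 3 = -1, A[0][2] + B[2][1] = 5 + 6 = 11) = -4 (attained at k = 0)
  C[0][2] = min over k of (A[0][0] + B[0][2] = -5 + 0 = -5, A[0][1] + B[1][2] = -4 + 6 = 2, A[0][2] + B[2][2] = 5 + 1 = 6) = -5 (attained at k = 0)
  C[1][0] = min over k of (A[1][0] + B[0][0] = 0 + 5 = 5, A[1][1] + B[1][0] = -2 + 2 = 0, A[1][2] + B[2][0] = -3 + -4 = -7) = -7 (attained at k = 2)
  C[1][1] = min over k of (A[1][0] + B[0][1] = 0 + 1 = 1, A[1][1] + B[1][1] = -2 + 3 = 1, A[1][2] + B[2][1] = -3 + 6 = 3) = 1 (attained at k = 0)
  C[1][2] = min over k of (A[1][0] + B[0][2] = 0 + 0 = 0, A[1][1] + B[1][2] = -2 + 6 = 4, A[1][2] + B[2][2] = -3 + 1 = -2) = -2 (attained at k = 2)
  C[2][0] = min over k of (A[2][0] + B[0][0] = 1 + 5 = 6, A[2][1] + B[1][0] = -5 + 2 = -3, A[2][2] + B[2][0] = -3 + -4 = -7) = -7 (attained at k = 2)
  C[2][1] = min over k of (A[2][0] + B[0][1] = 1 + 1 = 2, A[2][1] + B[1][1] = -5 + 3 = -2, A[2][2] + B[2][1] = -3 + 6 = 3) = -2 (attained at k = 1)
  C[2][2] = min over k of (A[2][0] + B[0][2] = 1 + 0 = 1, A[2][1] + B[1][2] = -5 + 6 = 1, A[2][2] + B[2][2] = -3 + 1 = -2) = -2 (attained at k = 2)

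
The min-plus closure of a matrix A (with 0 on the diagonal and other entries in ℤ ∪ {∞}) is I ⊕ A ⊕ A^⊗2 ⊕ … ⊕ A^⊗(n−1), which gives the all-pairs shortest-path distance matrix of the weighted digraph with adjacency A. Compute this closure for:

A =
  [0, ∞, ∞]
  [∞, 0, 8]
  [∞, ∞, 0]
Closure =
  [0, ∞, ∞]
  [∞, 0, 8]
  [∞, ∞, 0]

This is the Floyd-Warshall all-pairs shortest-path computation. For each intermediate vertex k = 0, 1, …, 2, update dist[i][j] ← min(dist[i][j], dist[i][k] + dist[k][j]). The final matrix gives, for each (i, j), the minimum total weight of any directed path from i to j (possibly empty when i = j).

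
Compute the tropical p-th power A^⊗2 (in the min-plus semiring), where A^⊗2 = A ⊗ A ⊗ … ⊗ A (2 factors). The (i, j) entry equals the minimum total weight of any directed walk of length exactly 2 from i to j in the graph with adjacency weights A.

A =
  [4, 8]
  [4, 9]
A^⊗2 =
  [8, 12]
  [8, 12]

Each entry (A^⊗2)_ij equals the minimum over all length-2 walks i = v_0 → v_1 → … → v_2 = j of Σ_t A[v_t][v_{t+1}]. For example, for (i, j) = (0, 1) we minimise over 2 possible intermediate vertex sequences; the minimum is 12, attained along the walk 0 → 0 → 1.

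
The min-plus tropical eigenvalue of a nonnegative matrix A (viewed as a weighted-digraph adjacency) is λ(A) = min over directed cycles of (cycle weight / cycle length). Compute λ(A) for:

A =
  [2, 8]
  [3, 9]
λ(A) = 2

Enumerate directed cycles and compute their means (weight / length). Sample:
  cycle 0 → 0: weight = 2, length = 1, mean = 2/1 ≈ 2.000
  cycle 1 → 1: weight = 9, length = 1, mean = 9/1 ≈ 9.000
  cycle 0 → 1 → 0: weight = 11, length = 2, mean = 11/2 ≈ 5.500
  cycle 1 → 0 → 1: weight = 11, length = 2, mean = 11/2 ≈ 5.500
Minimum mean = 2.000, attained e.g. along the cycle 0 → 0 with weight 2 and length 1. So λ(A) = 2/1 = 2.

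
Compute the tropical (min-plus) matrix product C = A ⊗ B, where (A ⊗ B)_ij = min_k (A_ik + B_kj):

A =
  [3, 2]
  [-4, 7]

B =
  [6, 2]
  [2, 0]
A ⊗ B =
  [4, 2]
  [2, -2]

Apply the min-plus product entry-by-entry:
  C[0][0] = min over k of (A[0][0] + B[0][0] = 3 + 6 = 9, A[0][1] + B[1][0] = 2 + 2 = 4) = 4 (attained at k = 1)
  C[0][1] = min over k of (A[0][0] + B[0][1] = 3 + 2 = 5, A[0][1] + B[1][1] = 2 + 0 = 2) = 2 (attained at k = 1)
  C[1][0] = min over k of (A[1][0] + B[0][0] = -4 + 6 = 2, A[1][1] + B[1][0] = 7 + 2 = 9) = 2 (attained at k = 0)
  C[1][1] = min over k of (A[1][0] + B[0][1] = -4 + 2 = -2, A[1][1] + B[1][1] = 7 + 0 = 7) = -2 (attained at k = 0)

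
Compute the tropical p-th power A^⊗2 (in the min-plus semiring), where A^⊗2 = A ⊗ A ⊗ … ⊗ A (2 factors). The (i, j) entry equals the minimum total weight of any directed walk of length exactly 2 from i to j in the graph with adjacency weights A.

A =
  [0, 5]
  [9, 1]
A^⊗2 =
  [0, 5]
  [9, 2]

Each entry (A^⊗2)_ij equals the minimum over all length-2 walks i = v_0 → v_1 → … → v_2 = j of Σ_t A[v_t][v_{t+1}]. For example, for (i, j) = (0, 1) we minimise over 2 possible intermediate vertex sequences; the minimum is 5, attained along the walk 0 → 0 → 1.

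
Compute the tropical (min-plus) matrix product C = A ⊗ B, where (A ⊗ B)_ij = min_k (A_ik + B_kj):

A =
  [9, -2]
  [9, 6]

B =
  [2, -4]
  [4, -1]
A ⊗ B =
  [2, -3]
  [10, 5]

Apply the min-plus product entry-by-entry:
  C[0][0] = min over k of (A[0][0] + B[0][0] = 9 + 2 = 11, A[0][1] + B[1][0] = -2 + 4 = 2) = 2 (attained at k = 1)
  C[0][1] = min over k of (A[0][0] + B[0][1] = 9 + -4 = 5, A[0][1] + B[1][1] = -2 + -1 = -3) = -3 (attained at k = 1)
  C[1][0] = min over k of (A[1][0] + B[0][0] = 9 + 2 = 11, A[1][1] + B[1][0] = 6 + 4 = 10) = 10 (attained at k = 1)
  C[1][1] = min over k of (A[1][0] + B[0][1] = 9 + -4 = 5, A[1][1] + B[1][1] = 6 + -1 = 5) = 5 (attained at k = 0)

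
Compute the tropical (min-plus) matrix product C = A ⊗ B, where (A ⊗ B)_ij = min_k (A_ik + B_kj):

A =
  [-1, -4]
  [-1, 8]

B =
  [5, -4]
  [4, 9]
A ⊗ B =
  [0, -5]
  [4, -5]

Apply the min-plus product entry-by-entry:
  C[0][0] = min over k of (A[0][0] + B[0][0] = -1 + 5 = 4, A[0][1] + B[1][0] = -4 + 4 = 0) = 0 (attained at k = 1)
  C[0][1] = min over k of (A[0][0] + B[0][1] = -1 + -4 = -5, A[0][1] + B[1][1] = -4 + 9 = 5) = -5 (attained at k = 0)
  C[1][0] = min over k of (A[1][0] + B[0][0] = -1 + 5 = 4, A[1][1] + B[1][0] = 8 + 4 = 12) = 4 (attained at k = 0)
  C[1][1] = min over k of (A[1][0] + B[0][1] = -1 + -4 = -5, A[1][1] + B[1][1] = 8 + 9 = 17) = -5 (attained at k = 0)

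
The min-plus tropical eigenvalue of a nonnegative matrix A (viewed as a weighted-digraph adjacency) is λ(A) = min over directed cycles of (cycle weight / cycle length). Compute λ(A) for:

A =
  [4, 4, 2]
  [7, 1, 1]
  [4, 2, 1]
λ(A) = 1

Enumerate directed cycles and compute their means (weight / length). Sample:
  cycle 0 → 0: weight = 4, length = 1, mean = 4/1 ≈ 4.000
  cycle 1 → 1: weight = 1, length = 1, mean = 1/1 ≈ 1.000
  cycle 2 → 2: weight = 1, length = 1, mean = 1/1 ≈ 1.000
  cycle 0 → 1 → 0: weight = 11, length = 2, mean = 11/2 ≈ 5.500
  cycle 0 → 2 → 0: weight = 6, length = 2, mean = 6/2 ≈ 3.000
  cycle 1 → 0 → 1: weight = 11, length = 2, mean = 11/2 ≈ 5.500
Minimum mean = 1.000, attained e.g. along the cycle 1 → 1 with weight 1 and length 1. So λ(A) = 1/1 = 1.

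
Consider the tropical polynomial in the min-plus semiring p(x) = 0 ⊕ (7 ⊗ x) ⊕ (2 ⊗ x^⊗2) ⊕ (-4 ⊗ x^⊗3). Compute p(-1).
p(-1) = -7

A tropical monomial a ⊗ x^⊗i evaluates to a + i · x. Evaluating each term at x = -1:
  Term 0 contributes 0 + 0 · -1 = 0
  Term 1 contributes 7 + 1 · -1 = 6
  Term 2 contributes 2 + 2 · -1 = 0
  Term 3 contributes -4 + 3 · -1 = -7
p(-1) = ⊕ of these = min[0, 6, 0, -7] = -7.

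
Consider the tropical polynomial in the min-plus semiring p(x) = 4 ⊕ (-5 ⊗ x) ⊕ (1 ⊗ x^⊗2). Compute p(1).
p(1) = -4

A tropical monomial a ⊗ x^⊗i evaluates to a + i · x. Evaluating each term at x = 1:
  Term 0 contributes 4 + 0 · 1 = 4
  Term 1 contributes -5 + 1 · 1 = -4
  Term 2 contributes 1 + 2 · 1 = 3
p(1) = ⊕ of these = min[4, -4, 3] = -4.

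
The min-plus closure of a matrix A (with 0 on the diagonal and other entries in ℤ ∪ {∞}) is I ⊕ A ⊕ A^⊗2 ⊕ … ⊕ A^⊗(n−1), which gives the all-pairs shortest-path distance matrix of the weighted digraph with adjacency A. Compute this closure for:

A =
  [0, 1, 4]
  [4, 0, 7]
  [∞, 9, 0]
Closure =
  [0, 1, 4]
  [4, 0, 7]
  [13, 9, 0]

This is the Floyd-Warshall all-pairs shortest-path computation. For each intermediate vertex k = 0, 1, …, 2, update dist[i][j] ← min(dist[i][j], dist[i][k] + dist[k][j]). The final matrix gives, for each (i, j), the minimum total weight of any directed path from i to j (possibly empty when i = j).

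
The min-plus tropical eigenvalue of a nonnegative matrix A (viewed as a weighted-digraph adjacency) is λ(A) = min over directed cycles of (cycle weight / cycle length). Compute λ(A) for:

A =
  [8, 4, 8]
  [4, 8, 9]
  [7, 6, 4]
λ(A) = 4

Enumerate directed cycles and compute their means (weight / length). Sample:
  cycle 0 → 0: weight = 8, length = 1, mean = 8/1 ≈ 8.000
  cycle 1 → 1: weight = 8, length = 1, mean = 8/1 ≈ 8.000
  cycle 2 → 2: weight = 4, length = 1, mean = 4/1 ≈ 4.000
  cycle 0 → 1 → 0: weight = 8, length = 2, mean = 8/2 ≈ 4.000
  cycle 0 → 2 → 0: weight = 15, length = 2, mean = 15/2 ≈ 7.500
  cycle 1 → 0 → 1: weight = 8, length = 2, mean = 8/2 ≈ 4.000
Minimum mean = 4.000, attained e.g. along the cycle 2 → 2 with weight 4 and length 1. So λ(A) = 4/1 = 4.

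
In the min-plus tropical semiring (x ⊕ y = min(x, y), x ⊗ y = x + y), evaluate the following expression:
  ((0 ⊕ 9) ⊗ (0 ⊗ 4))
((0 ⊕ 9) ⊗ (0 ⊗ 4)) = 4

Expand innermost to outermost. Recall ⊕ takes the minimum of its arguments and ⊗ takes their sum. Working out the expression ((0 ⊕ 9) ⊗ (0 ⊗ 4)) gives 4.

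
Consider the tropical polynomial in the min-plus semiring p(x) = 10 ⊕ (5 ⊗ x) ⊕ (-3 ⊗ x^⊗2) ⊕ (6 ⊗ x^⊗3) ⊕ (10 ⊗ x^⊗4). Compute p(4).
p(4) = 5

A tropical monomial a ⊗ x^⊗i evaluates to a + i · x. Evaluating each term at x = 4:
  Term 0 contributes 10 + 0 · 4 = 10
  Term 1 contributes 5 + 1 · 4 = 9
  Term 2 contributes -3 + 2 · 4 = 5
  Term 3 contributes 6 + 3 · 4 = 18
  Term 4 contributes 10 + 4 · 4 = 26
p(4) = ⊕ of these = min[10, 9, 5, 18, 26] = 5.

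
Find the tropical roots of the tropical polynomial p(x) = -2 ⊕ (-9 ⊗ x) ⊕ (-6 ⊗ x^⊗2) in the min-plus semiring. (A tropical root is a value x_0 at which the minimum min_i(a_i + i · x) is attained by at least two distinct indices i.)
Roots: {-3, 7}

Each tropical root is a break point of the lower envelope of the lines y = a_i + i · x (there are 3 lines, with slopes 0, 1, ..., 2). Only the lines that attain the minimum somewhere contribute to roots; other lines are dominated. Here the surviving (envelope) indices are i = 2, i = 1, i = 0.
Intersections between consecutive envelope lines give the roots: for adjacent envelope indices i < j the intersection is x = (a_i − a_j) / (j − i). Reading off the sorted break points: {-3, 7}.
Verification: at each break x_0, at least two indices attain the minimum of min_i(a_i + i · x_0).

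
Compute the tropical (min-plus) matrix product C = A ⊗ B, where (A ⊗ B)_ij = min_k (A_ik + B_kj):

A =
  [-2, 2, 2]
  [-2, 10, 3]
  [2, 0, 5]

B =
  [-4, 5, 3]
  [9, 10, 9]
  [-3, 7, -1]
A ⊗ B =
  [-6, 3, 1]
  [-6, 3, 1]
  [-2, 7, 4]

Apply the min-plus product entry-by-entry:
  C[0][0] = min over k of (A[0][0] + B[0][0] = -2 + -4 = -6, A[0][1] + B[1][0] = 2 + 9 = 11, A[0][2] + B[2][0] = 2 + -3 = -1) = -6 (attained at k = 0)
  C[0][1] = min over k of (A[0][0] + B[0][1] = -2 + 5 = 3, A[0][1] + B[1][1] = 2 + 10 = 12, A[0][2] + B[2][1] = 2 + 7 = 9) = 3 (attained at k = 0)
  C[0][2] = min over k of (A[0][0] + B[0][2] = -2 + 3 = 1, A[0][1] + B[1][2] = 2 + 9 = 11, A[0][2] + B[2][2] = 2 + -1 = 1) = 1 (attained at k = 0)
  C[1][0] = min over k of (A[1][0] + B[0][0] = -2 + -4 = -6, A[1][1] + B[1][0] = 10 + 9 = 19, A[1][2] + B[2][0] = 3 + -3 = 0) = -6 (attained at k = 0)
  C[1][1] = min over k of (A[1][0] + B[0][1] = -2 + 5 = 3, A[1][1] + B[1][1] = 10 + 10 = 20, A[1][2] + B[2][1] = 3 + 7 = 10) = 3 (attained at k = 0)
  C[1][2] = min over k of (A[1][0] + B[0][2] = -2 + 3 = 1, A[1][1] + B[1][2] = 10 + 9 = 19, A[1][2] + B[2][2] = 3 + -1 = 2) = 1 (attained at k = 0)
  C[2][0] = min over k of (A[2][0] + B[0][0] = 2 + -4 = -2, A[2][1] + B[1][0] = 0 + 9 = 9, A[2][2] + B[2][0] = 5 + -3 = 2) = -2 (attained at k = 0)
  C[2][1] = min over k of (A[2][0] + B[0][1] = 2 + 5 = 7, A[2][1] + B[1][1] = 0 + 10 = 10, A[2][2] + B[2][1] = 5 + 7 = 12) = 7 (attained at k = 0)
  C[2][2] = min over k of (A[2][0] + B[0][2] = 2 + 3 = 5, A[2][1] + B[1][2] = 0 + 9 = 9, A[2][2] + B[2][2] = 5 + -1 = 4) = 4 (attained at k = 2)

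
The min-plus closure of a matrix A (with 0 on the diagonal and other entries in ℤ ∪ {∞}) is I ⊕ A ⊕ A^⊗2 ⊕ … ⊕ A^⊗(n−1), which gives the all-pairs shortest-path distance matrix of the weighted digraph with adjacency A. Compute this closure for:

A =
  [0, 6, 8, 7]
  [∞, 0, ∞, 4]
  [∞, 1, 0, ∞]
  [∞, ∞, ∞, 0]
Closure =
  [0, 6, 8, 7]
  [∞, 0, ∞, 4]
  [∞, 1, 0, 5]
  [∞, ∞, ∞, 0]

This is the Floyd-Warshall all-pairs shortest-path computation. For each intermediate vertex k = 0, 1, …, 3, update dist[i][j] ← min(dist[i][j], dist[i][k] + dist[k][j]). The final matrix gives, for each (i, j), the minimum total weight of any directed path from i to j (possibly empty when i = j).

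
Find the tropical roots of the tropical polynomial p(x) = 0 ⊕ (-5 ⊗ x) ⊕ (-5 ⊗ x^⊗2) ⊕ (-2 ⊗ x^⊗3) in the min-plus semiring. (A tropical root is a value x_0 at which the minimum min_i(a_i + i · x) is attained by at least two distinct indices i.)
Roots: {-3, 0, 5}

Each tropical root is a break point of the lower envelope of the lines y = a_i + i · x (there are 4 lines, with slopes 0, 1, ..., 3). Only the lines that attain the minimum somewhere contribute to roots; other lines are dominated. Here the surviving (envelope) indices are i = 3, i = 2, i = 1, i = 0.
Intersections between consecutive envelope lines give the roots: for adjacent envelope indices i < j the intersection is x = (a_i − a_j) / (j − i). Reading off the sorted break points: {-3, 0, 5}.
Verification: at each break x_0, at least two indices attain the minimum of min_i(a_i + i · x_0).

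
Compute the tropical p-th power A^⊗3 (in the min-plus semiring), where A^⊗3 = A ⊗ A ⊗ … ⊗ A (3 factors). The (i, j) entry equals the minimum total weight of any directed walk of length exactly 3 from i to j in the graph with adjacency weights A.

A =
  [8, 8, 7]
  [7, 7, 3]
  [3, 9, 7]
A^⊗3 =
  [14, 18, 17]
  [13, 14, 13]
  [13, 18, 14]

Each entry (A^⊗3)_ij equals the minimum over all length-3 walks i = v_0 → v_1 → … → v_3 = j of Σ_t A[v_t][v_{t+1}]. For example, for (i, j) = (0, 2) we minimise over 9 possible intermediate vertex sequences; the minimum is 17, attained along the walk 0 → 2 → 0 → 2.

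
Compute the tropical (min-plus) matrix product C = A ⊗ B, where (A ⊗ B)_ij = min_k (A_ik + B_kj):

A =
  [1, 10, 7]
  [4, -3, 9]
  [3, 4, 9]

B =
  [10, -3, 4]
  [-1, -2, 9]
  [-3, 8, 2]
A ⊗ B =
  [4, -2, 5]
  [-4, -5, 6]
  [3, 0, 7]

Apply the min-plus product entry-by-entry:
  C[0][0] = min over k of (A[0][0] + B[0][0] = 1 + 10 = 11, A[0][1] + B[1][0] = 10 + -1 = 9, A[0][2] + B[2][0] = 7 + -3 = 4) = 4 (attained at k = 2)
  C[0][1] = min over k of (A[0][0] + B[0][1] = 1 + -3 = -2, A[0][1] + B[1][1] = 10 + -2 = 8, A[0][2] + B[2][1] = 7 + 8 = 15) = -2 (attained at k = 0)
  C[0][2] = min over k of (A[0][0] + B[0][2] = 1 + 4 = 5, A[0][1] + B[1][2] = 10 + 9 = 19, A[0][2] + B[2][2] = 7 + 2 = 9) = 5 (attained at k = 0)
  C[1][0] = min over k of (A[1][0] + B[0][0] = 4 + 10 = 14, A[1][1] + B[1][0] = -3 + -1 = -4, A[1][2] + B[2][0] = 9 + -3 = 6) = -4 (attained at k = 1)
  C[1][1] = min over k of (A[1][0] + B[0][1] = 4 + -3 = 1, A[1][1] + B[1][1] = -3 + -2 = -5, A[1][2] + B[2][1] = 9 + 8 = 17) = -5 (attained at k = 1)
  C[1][2] = min over k of (A[1][0] + B[0][2] = 4 + 4 = 8, A[1][1] + B[1][2] = -3 + 9 = 6, A[1][2] + B[2][2] = 9 + 2 = 11) = 6 (attained at k = 1)
  C[2][0] = min over k of (A[2][0] + B[0][0] = 3 + 10 = 13, A[2][1] + B[1][0] = 4 + -1 = 3, A[2][2] + B[2][0] = 9 + -3 = 6) = 3 (attained at k = 1)
  C[2][1] = min over k of (A[2][0] + B[0][1] = 3 + -3 = 0, A[2][1] + B[1][1] = 4 + -2 = 2, A[2][2] + B[2][1] = 9 + 8 = 17) = 0 (attained at k = 0)
  C[2][2] = min over k of (A[2][0] + B[0][2] = 3 + 4 = 7, A[2][1] + B[1][2] = 4 + 9 = 13, A[2][2] + B[2][2] = 9 + 2 = 11) = 7 (attained at k = 0)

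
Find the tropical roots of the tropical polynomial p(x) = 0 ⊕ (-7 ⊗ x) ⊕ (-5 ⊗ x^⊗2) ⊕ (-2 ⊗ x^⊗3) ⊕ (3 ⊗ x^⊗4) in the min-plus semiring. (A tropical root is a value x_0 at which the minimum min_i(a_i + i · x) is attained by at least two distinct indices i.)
Roots: {-5, -3, -2, 7}

Each tropical root is a break point of the lower envelope of the lines y = a_i + i · x (there are 5 lines, with slopes 0, 1, ..., 4). Only the lines that attain the minimum somewhere contribute to roots; other lines are dominated. Here the surviving (envelope) indices are i = 4, i = 3, i = 2, i = 1, i = 0.
Intersections between consecutive envelope lines give the roots: for adjacent envelope indices i < j the intersection is x = (a_i − a_j) / (j − i). Reading off the sorted break points: {-5, -3, -2, 7}.
Verification: at each break x_0, at least two indices attain the minimum of min_i(a_i + i · x_0).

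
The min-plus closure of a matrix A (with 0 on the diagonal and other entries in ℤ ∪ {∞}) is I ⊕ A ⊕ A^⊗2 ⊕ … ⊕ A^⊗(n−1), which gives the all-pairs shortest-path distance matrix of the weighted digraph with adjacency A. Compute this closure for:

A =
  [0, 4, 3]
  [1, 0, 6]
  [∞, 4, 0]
Closure =
  [0, 4, 3]
  [1, 0, 4]
  [5, 4, 0]

This is the Floyd-Warshall all-pairs shortest-path computation. For each intermediate vertex k = 0, 1, …, 2, update dist[i][j] ← min(dist[i][j], dist[i][k] + dist[k][j]). The final matrix gives, for each (i, j), the minimum total weight of any directed path from i to j (possibly empty when i = j).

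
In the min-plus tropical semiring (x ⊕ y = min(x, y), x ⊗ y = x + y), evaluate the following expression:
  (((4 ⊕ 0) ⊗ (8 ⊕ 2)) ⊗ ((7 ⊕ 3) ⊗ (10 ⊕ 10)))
(((4 ⊕ 0) ⊗ (8 ⊕ 2)) ⊗ ((7 ⊕ 3) ⊗ (10 ⊕ 10))) = 15

Expand innermost to outermost. Recall ⊕ takes the minimum of its arguments and ⊗ takes their sum. Working out the expression (((4 ⊕ 0) ⊗ (8 ⊕ 2)) ⊗ ((7 ⊕ 3) ⊗ (10 ⊕ 10))) gives 15.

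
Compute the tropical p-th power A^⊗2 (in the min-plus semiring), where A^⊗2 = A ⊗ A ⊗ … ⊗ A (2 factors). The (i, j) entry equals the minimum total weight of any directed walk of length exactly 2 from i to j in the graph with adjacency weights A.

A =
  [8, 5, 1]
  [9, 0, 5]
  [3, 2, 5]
A^⊗2 =
  [4, 3, 6]
  [8, 0, 5]
  [8, 2, 4]

Each entry (A^⊗2)_ij equals the minimum over all length-2 walks i = v_0 → v_1 → … → v_2 = j of Σ_t A[v_t][v_{t+1}]. For example, for (i, j) = (0, 2) we minimise over 3 possible intermediate vertex sequences; the minimum is 6, attained along the walk 0 → 2 → 2.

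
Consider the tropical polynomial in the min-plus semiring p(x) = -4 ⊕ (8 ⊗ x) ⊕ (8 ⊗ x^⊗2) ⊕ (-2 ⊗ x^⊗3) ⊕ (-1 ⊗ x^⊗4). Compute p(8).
p(8) = -4

A tropical monomial a ⊗ x^⊗i evaluates to a + i · x. Evaluating each term at x = 8:
  Term 0 contributes -4 + 0 · 8 = -4
  Term 1 contributes 8 + 1 · 8 = 16
  Term 2 contributes 8 + 2 · 8 = 24
  Term 3 contributes -2 + 3 · 8 = 22
  Term 4 contributes -1 + 4 · 8 = 31
p(8) = ⊕ of these = min[-4, 16, 24, 22, 31] = -4.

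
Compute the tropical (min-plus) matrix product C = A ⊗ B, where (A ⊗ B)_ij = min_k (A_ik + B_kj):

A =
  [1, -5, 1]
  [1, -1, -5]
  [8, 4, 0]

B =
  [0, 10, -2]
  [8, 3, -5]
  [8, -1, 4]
A ⊗ B =
  [1, -2, -10]
  [1, -6, -6]
  [8, -1, -1]

Apply the min-plus product entry-by-entry:
  C[0][0] = min over k of (A[0][0] + B[0][0] = 1 + 0 = 1, A[0][1] + B[1][0] = -5 + 8 = 3, A[0][2] + B[2][0] = 1 + 8 = 9) = 1 (attained at k = 0)
  C[0][1] = min over k of (A[0][0] + B[0][1] = 1 + 10 = 11, A[0][1] + B[1][1] = -5 + 3 = -2, A[0][2] + B[2][1] = 1 + -1 = 0) = -2 (attained at k = 1)
  C[0][2] = min over k of (A[0][0] + B[0][2] = 1 + -2 = -1, A[0][1] + B[1][2] = -5 + -5 = -10, A[0][2] + B[2][2] = 1 + 4 = 5) = -10 (attained at k = 1)
  C[1][0] = min over k of (A[1][0] + B[0][0] = 1 + 0 = 1, A[1][1] + B[1][0] = -1 + 8 = 7, A[1][2] + B[2][0] = -5 + 8 = 3) = 1 (attained at k = 0)
  C[1][1] = min over k of (A[1][0] + B[0][1] = 1 + 10 = 11, A[1][1] + B[1][1] = -1 + 3 = 2, A[1][2] + B[2][1] = -5 + -1 = -6) = -6 (attained at k = 2)
  C[1][2] = min over k of (A[1][0] + B[0][2] = 1 + -2 = -1, A[1][1] + B[1][2] = -1 + -5 = -6, A[1][2] + B[2][2] = -5 + 4 = -1) = -6 (attained at k = 1)
  C[2][0] = min over k of (A[2][0] + B[0][0] = 8 + 0 = 8, A[2][1] + B[1][0] = 4 + 8 = 12, A[2][2] + B[2][0] = 0 + 8 = 8) = 8 (attained at k = 0)
  C[2][1] = min over k of (A[2][0] + B[0][1] = 8 + 10 = 18, A[2][1] + B[1][1] = 4 + 3 = 7, A[2][2] + B[2][1] = 0 + -1 = -1) = -1 (attained at k = 2)
  C[2][2] = min over k of (A[2][0] + B[0][2] = 8 + -2 = 6, A[2][1] + B[1][2] = 4 + -5 = -1, A[2][2] + B[2][2] = 0 + 4 = 4) = -1 (attained at k = 1)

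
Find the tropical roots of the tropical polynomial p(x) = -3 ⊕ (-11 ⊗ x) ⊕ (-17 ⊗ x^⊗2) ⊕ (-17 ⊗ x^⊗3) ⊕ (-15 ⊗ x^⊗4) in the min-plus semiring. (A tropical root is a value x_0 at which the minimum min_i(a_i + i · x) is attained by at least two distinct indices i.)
Roots: {-2, 0, 6, 8}

Each tropical root is a break point of the lower envelope of the lines y = a_i + i · x (there are 5 lines, with slopes 0, 1, ..., 4). Only the lines that attain the minimum somewhere contribute to roots; other lines are dominated. Here the surviving (envelope) indices are i = 4, i = 3, i = 2, i = 1, i = 0.
Intersections between consecutive envelope lines give the roots: for adjacent envelope indices i < j the intersection is x = (a_i − a_j) / (j − i). Reading off the sorted break points: {-2, 0, 6, 8}.
Verification: at each break x_0, at least two indices attain the minimum of min_i(a_i + i · x_0).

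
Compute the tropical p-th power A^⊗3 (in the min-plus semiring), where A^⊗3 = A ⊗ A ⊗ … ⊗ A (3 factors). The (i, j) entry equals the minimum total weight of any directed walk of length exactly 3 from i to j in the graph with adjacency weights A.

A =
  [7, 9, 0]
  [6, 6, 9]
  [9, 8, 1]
A^⊗3 =
  [10, 9, 2]
  [15, 14, 7]
  [11, 10, 3]

Each entry (A^⊗3)_ij equals the minimum over all length-3 walks i = v_0 → v_1 → … → v_3 = j of Σ_t A[v_t][v_{t+1}]. For example, for (i, j) = (0, 2) we minimise over 9 possible intermediate vertex sequences; the minimum is 2, attained along the walk 0 → 2 → 2 → 2.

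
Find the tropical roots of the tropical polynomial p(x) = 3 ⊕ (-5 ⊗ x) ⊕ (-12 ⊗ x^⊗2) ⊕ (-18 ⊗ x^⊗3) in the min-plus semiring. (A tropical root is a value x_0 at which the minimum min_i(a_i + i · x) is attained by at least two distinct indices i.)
Roots: {6, 7, 8}

Each tropical root is a break point of the lower envelope of the lines y = a_i + i · x (there are 4 lines, with slopes 0, 1, ..., 3). Only the lines that attain the minimum somewhere contribute to roots; other lines are dominated. Here the surviving (envelope) indices are i = 3, i = 2, i = 1, i = 0.
Intersections between consecutive envelope lines give the roots: for adjacent envelope indices i < j the intersection is x = (a_i − a_j) / (j − i). Reading off the sorted break points: {6, 7, 8}.
Verification: at each break x_0, at least two indices attain the minimum of min_i(a_i + i · x_0).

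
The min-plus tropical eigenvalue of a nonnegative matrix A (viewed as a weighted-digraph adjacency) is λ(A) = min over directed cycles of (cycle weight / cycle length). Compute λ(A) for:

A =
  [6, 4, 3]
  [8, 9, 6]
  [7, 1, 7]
λ(A) = 7/2

Enumerate directed cycles and compute their means (weight / length). Sample:
  cycle 0 → 0: weight = 6, length = 1, mean = 6/1 ≈ 6.000
  cycle 1 → 1: weight = 9, length = 1, mean = 9/1 ≈ 9.000
  cycle 2 → 2: weight = 7, length = 1, mean = 7/1 ≈ 7.000
  cycle 0 → 1 → 0: weight = 12, length = 2, mean = 12/2 ≈ 6.000
  cycle 0 → 2 → 0: weight = 10, length = 2, mean = 10/2 ≈ 5.000
  cycle 1 → 0 → 1: weight = 12, length = 2, mean = 12/2 ≈ 6.000
Minimum mean = 3.500, attained e.g. along the cycle 1 → 2 → 1 with weight 7 and length 2. So λ(A) = 7/2 = 7/2.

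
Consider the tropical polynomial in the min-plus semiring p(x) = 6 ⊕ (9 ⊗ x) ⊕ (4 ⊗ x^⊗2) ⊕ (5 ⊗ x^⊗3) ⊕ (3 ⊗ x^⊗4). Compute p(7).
p(7) = 6

A tropical monomial a ⊗ x^⊗i evaluates to a + i · x. Evaluating each term at x = 7:
  Term 0 contributes 6 + 0 · 7 = 6
  Term 1 contributes 9 + 1 · 7 = 16
  Term 2 contributes 4 + 2 · 7 = 18
  Term 3 contributes 5 + 3 · 7 = 26
  Term 4 contributes 3 + 4 · 7 = 31
p(7) = ⊕ of these = min[6, 16, 18, 26, 31] = 6.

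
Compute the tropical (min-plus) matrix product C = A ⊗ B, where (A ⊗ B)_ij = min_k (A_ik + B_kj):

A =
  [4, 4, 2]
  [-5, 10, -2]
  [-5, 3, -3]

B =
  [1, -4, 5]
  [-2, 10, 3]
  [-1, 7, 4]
A ⊗ B =
  [1, 0, 6]
  [-4, -9, 0]
  [-4, -9, 0]

Apply the min-plus product entry-by-entry:
  C[0][0] = min over k of (A[0][0] + B[0][0] = 4 + 1 = 5, A[0][1] + B[1][0] = 4 + -2 = 2, A[0][2] + B[2][0] = 2 + -1 = 1) = 1 (attained at k = 2)
  C[0][1] = min over k of (A[0][0] + B[0][1] = 4 + -4 = 0, A[0][1] + B[1][1] = 4 + 10 = 14, A[0][2] + B[2][1] = 2 + 7 = 9) = 0 (attained at k = 0)
  C[0][2] = min over k of (A[0][0] + B[0][2] = 4 + 5 = 9, A[0][1] + B[1][2] = 4 + 3 = 7, A[0][2] + B[2][2] = 2 + 4 = 6) = 6 (attained at k = 2)
  C[1][0] = min over k of (A[1][0] + B[0][0] = -5 + 1 = -4, A[1][1] + B[1][0] = 10 + -2 = 8, A[1][2] + B[2][0] = -2 + -1 = -3) = -4 (attained at k = 0)
  C[1][1] = min over k of (A[1][0] + B[0][1] = -5 + -4 = -9, A[1][1] + B[1][1] = 10 + 10 = 20, A[1][2] + B[2][1] = -2 + 7 = 5) = -9 (attained at k = 0)
  C[1][2] = min over k of (A[1][0] + B[0][2] = -5 + 5 = 0, A[1][1] + B[1][2] = 10 + 3 = 13, A[1][2] + B[2][2] = -2 + 4 = 2) = 0 (attained at k = 0)
  C[2][0] = min over k of (A[2][0] + B[0][0] = -5 + 1 = -4, A[2][1] + B[1][0] = 3 + -2 = 1, A[2][2] + B[2][0] = -3 + -1 = -4) = -4 (attained at k = 0)
  C[2][1] = min over k of (A[2][0] + B[0][1] = -5 + -4 = -9, A[2][1] + B[1][1] = 3 + 10 = 13, A[2][2] + B[2][1] = -3 + 7 = 4) = -9 (attained at k = 0)
  C[2][2] = min over k of (A[2][0] + B[0][2] = -5 + 5 = 0, A[2][1] + B[1][2] = 3 + 3 = 6, A[2][2] + B[2][2] = -3 + 4 = 1) = 0 (attained at k = 0)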